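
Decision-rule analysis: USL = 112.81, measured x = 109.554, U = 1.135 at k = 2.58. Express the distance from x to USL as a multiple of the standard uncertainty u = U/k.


u = U / k = 1.135 / 2.58 = 0.43992248
margin = |USL - x| = |112.81 - 109.554| = 3.256
z = margin / u = 3.256 / 0.43992248
z = 7.4013

7.4013


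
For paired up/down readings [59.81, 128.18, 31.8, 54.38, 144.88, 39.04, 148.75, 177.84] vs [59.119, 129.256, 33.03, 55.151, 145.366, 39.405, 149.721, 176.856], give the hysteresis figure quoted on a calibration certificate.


|59.81 - 59.119| = 0.6910
|128.18 - 129.256| = 1.0760
|31.8 - 33.03| = 1.2300
|54.38 - 55.151| = 0.7710
|144.88 - 145.366| = 0.4860
|39.04 - 39.405| = 0.3650
|148.75 - 149.721| = 0.9710
|177.84 - 176.856| = 0.9840
hysteresis = max(diffs) = 1.2300

1.2300


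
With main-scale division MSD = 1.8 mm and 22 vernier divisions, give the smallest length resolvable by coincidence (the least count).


LC = MSD / n_div
= 1.8 / 22
= 0.0818

0.0818


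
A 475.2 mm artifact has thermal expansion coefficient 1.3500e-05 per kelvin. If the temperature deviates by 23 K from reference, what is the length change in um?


dL = L * alpha * dT
= 475.2 * 1.3500e-05 * 23
= 0.1475496 mm
dL_um = 0.1475496 * 1000 = 147.5496 um

147.5496


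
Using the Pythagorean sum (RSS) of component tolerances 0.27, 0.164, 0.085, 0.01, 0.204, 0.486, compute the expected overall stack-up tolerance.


RSS = sqrt(0.27^2 + 0.164^2 + 0.085^2 + 0.01^2 + 0.204^2 + 0.486^2)
= sqrt(0.384933)
= 0.6204

0.6204


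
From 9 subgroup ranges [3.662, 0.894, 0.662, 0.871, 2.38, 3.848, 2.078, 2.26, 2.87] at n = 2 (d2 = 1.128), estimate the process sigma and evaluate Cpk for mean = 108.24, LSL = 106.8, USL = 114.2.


R_bar = (3.662 + 0.894 + 0.662 + 0.871 + 2.38 + 3.848 + 2.078 + 2.26 + 2.87) / 9 = 2.1694444
sigma = R_bar / d2 = 2.1694444 / 1.128 = 1.9232663
Cp = (USL - LSL)/(6*sigma) = (114.2 - 106.8)/(6*1.9232663) = 0.6413
Cpu = (114.2 - 108.24)/(3*1.9232663) = 1.0330
Cpl = (108.24 - 106.8)/(3*1.9232663) = 0.2496
Cpk = min(Cpu, Cpl) = 0.2496

0.2496


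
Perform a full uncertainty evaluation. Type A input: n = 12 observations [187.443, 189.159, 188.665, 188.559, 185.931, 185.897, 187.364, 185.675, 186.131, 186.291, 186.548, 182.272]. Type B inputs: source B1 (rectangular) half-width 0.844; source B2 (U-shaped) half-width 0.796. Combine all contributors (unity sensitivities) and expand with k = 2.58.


mean = (187.443 + 189.159 + 188.665 + 188.559 + 185.931 + 185.897 + 187.364 + 185.675 + 186.131 + 186.291 + 186.548 + 182.272) / 12 = 186.66125
s = sqrt(sum((x - mean)^2)/(n-1)) = 1.8277368
u_A = s / sqrt(n) = 1.8277368 / sqrt(12) = 0.52762217
u_B1 = 0.844 / sqrt(3) = 0.48728363
u_B2 = 0.796 / sqrt(2) = 0.562857
uc = sqrt(0.52762217^2 + 0.48728363^2 + 0.562857^2) = 0.91249027
U = k * uc = 2.58 * 0.91249027
U = 2.3542

2.3542


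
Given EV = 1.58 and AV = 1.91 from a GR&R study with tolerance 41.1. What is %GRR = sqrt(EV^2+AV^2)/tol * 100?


GRR = sqrt(EV^2 + AV^2) = sqrt(1.58^2 + 1.91^2) = 2.4788102
%GRR = GRR / tol * 100 = 2.4788102 / 41.1 * 100
%GRR = 6.0312

6.0312


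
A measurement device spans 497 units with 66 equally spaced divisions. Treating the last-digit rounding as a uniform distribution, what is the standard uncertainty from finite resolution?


resolution = range / divisions
resolution = 497 / 66 = 7.530303
u_res = resolution / (2*sqrt(3))
u_res = 7.530303 / 3.4641016
u_res = 2.1738

2.1738


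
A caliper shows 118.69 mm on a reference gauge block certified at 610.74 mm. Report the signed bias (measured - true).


Systematic error = measured - true
= 118.69 - 610.74
= -492.0500

-492.0500


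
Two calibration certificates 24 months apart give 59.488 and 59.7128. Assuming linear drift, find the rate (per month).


rate = (v2 - v1) / months
= (59.7128 - 59.488) / 24
= 0.2248 / 24
= 0.0094

0.0094


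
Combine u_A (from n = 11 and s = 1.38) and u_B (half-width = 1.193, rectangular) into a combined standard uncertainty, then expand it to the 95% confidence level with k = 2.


u_A = s / sqrt(n) = 1.38 / sqrt(11) = 0.41608566
u_B = half_width / sqrt(3) = 1.193 / sqrt(3) = 0.68877887
uc = sqrt(u_A^2 + u_B^2) = sqrt(0.41608566^2 + 0.68877887^2) = 0.80470094
U = k * uc = 2 * 0.80470094
U = 1.6094

1.6094


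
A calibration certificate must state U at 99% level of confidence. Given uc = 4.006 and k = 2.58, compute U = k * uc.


U = k * uc
U = 2.58 * 4.006
U = 10.3355

10.3355


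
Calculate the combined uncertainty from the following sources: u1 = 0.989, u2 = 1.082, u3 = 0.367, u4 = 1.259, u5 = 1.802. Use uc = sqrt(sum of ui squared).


uc = sqrt(0.989^2 + 1.082^2 + 0.367^2 + 1.259^2 + 1.802^2)
uc = sqrt(7.115819)
uc = 2.6675

2.6675


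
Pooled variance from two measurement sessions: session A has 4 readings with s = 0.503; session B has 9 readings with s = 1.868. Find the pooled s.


s_p = sqrt(((n1-1)*s1^2 + (n2-1)*s2^2) / (n1+n2-2))
numerator = (4-1)*0.503^2 + (9-1)*1.868^2 = 0.759027 + 27.915392 = 28.674419
denominator = 4 + 9 - 2 = 11
s_p^2 = 28.674419 / 11 = 2.6067654
s_p = sqrt(2.6067654) = 1.6145

1.6145


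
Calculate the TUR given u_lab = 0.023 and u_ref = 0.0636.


TUR = u_lab / u_ref
= 0.023 / 0.0636
= 0.3616

0.3616


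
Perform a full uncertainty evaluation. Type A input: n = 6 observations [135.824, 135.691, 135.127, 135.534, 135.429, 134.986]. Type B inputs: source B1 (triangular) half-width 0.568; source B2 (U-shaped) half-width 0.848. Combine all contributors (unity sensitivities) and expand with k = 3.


mean = (135.824 + 135.691 + 135.127 + 135.534 + 135.429 + 134.986) / 6 = 135.4318333
s = sqrt(sum((x - mean)^2)/(n-1)) = 0.32344979
u_A = s / sqrt(n) = 0.32344979 / sqrt(6) = 0.13204782
u_B1 = 0.568 / sqrt(6) = 0.23188503
u_B2 = 0.848 / sqrt(2) = 0.59962655
uc = sqrt(0.13204782^2 + 0.23188503^2 + 0.59962655^2) = 0.65632255
U = k * uc = 3 * 0.65632255
U = 1.9690

1.9690


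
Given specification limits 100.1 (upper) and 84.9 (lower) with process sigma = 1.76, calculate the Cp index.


Cp = (USL - LSL) / (6 * sigma)
= (100.1 - 84.9) / (6 * 1.76)
= 15.2000 / 10.5600
= 1.4394

1.4394


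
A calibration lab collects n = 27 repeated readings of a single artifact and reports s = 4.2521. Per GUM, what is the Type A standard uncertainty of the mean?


u_A = s / sqrt(n)
u_A = 4.2521 / sqrt(27)
u_A = 4.2521 / 5.1961524
u_A = 0.8183

0.8183


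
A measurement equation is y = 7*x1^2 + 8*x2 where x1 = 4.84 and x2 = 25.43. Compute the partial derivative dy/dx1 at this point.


y = 7*x1^2 + 8*x2
dy/dx1 = 2*7*x1
Evaluate at x1 = 4.84: c1 = 14 * 4.84
c1 = 67.7600

67.7600


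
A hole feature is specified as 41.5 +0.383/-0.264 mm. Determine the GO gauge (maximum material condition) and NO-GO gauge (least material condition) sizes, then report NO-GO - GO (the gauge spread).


GO = nominal - lower_tol (smallest hole = maximum material condition)
GO = 41.5 - 0.264 = 41.236
NO-GO = nominal + upper_tol (largest hole = least material condition)
NO-GO = 41.5 + 0.383 = 41.883
spread = NO-GO - GO = 41.883 - 41.236 = 0.6470

0.6470


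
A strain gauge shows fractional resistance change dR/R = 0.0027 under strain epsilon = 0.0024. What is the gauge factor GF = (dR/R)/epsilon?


GF = (dR/R) / epsilon
= 0.0027 / 0.0024
= 1.1250

1.1250


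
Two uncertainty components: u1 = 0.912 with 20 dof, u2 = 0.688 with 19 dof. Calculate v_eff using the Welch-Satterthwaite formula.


uc = sqrt(u1^2 + u2^2) = sqrt(0.912^2 + 0.688^2) = 1.1424045
v_eff = uc^4 / (u1^4/v1 + u2^4/v2)
= 1.1424045^4 / (0.912^4/20 + 0.688^4/19)
= 1.7032548 / 0.046382248
v_eff = 36.7221

36.7221


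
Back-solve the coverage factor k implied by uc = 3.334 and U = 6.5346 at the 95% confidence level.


k = U / uc
k = 6.5346 / 3.334
k = 1.96

1.96


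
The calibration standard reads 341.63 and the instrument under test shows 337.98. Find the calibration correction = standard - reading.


Correction = standard - reading
= 341.63 - 337.98
= 3.6500

3.6500


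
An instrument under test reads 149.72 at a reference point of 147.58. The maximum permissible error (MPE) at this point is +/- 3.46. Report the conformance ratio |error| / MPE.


e = indication - reference = 149.72 - 147.58 = 2.1400
|e| = 2.1400
ratio = |e| / MPE = 2.1400 / 3.46
ratio = 0.6185

0.6185


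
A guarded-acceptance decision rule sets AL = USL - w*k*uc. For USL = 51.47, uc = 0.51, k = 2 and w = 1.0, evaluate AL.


U = k * uc = 2 * 0.51 = 1.02
guard band g = w * U = 1.0 * 1.02 = 1.02
AL = USL - g = 51.47 - 1.02
AL = 50.4500

50.4500


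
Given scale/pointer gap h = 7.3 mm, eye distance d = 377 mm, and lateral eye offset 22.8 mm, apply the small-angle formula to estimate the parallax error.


error = h * offset / d
= 7.3 * 22.8 / 377
= 0.4415

0.4415


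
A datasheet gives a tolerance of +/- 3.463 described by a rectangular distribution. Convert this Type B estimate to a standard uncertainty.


u_B = half_width / sqrt(3)
u_B = 3.463 / 1.7320508
u_B = 1.9994

1.9994


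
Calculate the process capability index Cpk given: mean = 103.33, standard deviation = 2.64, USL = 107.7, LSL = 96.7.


Cpu = (USL - mean) / (3*sigma) = (107.7 - 103.33) / (3*2.64) = 0.5518
Cpl = (mean - LSL) / (3*sigma) = (103.33 - 96.7) / (3*2.64) = 0.8371
Cpk = min(Cpu, Cpl) = 0.5518

0.5518


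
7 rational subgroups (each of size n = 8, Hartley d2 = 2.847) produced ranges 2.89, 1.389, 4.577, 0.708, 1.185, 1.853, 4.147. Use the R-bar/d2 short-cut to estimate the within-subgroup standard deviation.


R_bar = (2.89 + 1.389 + 4.577 + 0.708 + 1.185 + 1.853 + 4.147) / 7
R_bar = 16.749 / 7 = 2.3927143
sigma_hat = R_bar / d2 = 2.3927143 / 2.847 = 0.8404

0.8404


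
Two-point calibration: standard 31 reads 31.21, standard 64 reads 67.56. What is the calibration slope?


slope = (y2 - y1) / (x2 - x1)
= (67.56 - 31.21) / (64 - 31)
= 36.3500 / 33
= 1.1015

1.1015


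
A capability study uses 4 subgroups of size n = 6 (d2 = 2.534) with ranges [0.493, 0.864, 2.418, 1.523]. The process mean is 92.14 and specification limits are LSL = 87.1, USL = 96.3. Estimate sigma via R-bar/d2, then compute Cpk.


R_bar = (0.493 + 0.864 + 2.418 + 1.523) / 4 = 1.3245
sigma = R_bar / d2 = 1.3245 / 2.534 = 0.5226914
Cp = (USL - LSL)/(6*sigma) = (96.3 - 87.1)/(6*0.5226914) = 2.9335
Cpu = (96.3 - 92.14)/(3*0.5226914) = 2.6529
Cpl = (92.14 - 87.1)/(3*0.5226914) = 3.2141
Cpk = min(Cpu, Cpl) = 2.6529

2.6529


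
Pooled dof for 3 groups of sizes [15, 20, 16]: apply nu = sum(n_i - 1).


nu = sum_i (n_i - 1)
nu = ((15 - 1) + (20 - 1) + (16 - 1))
nu = 14 + 19 + 15
nu = 48

48


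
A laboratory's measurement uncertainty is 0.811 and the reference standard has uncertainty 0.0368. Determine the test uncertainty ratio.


TUR = u_lab / u_ref
= 0.811 / 0.0368
= 22.0380

22.0380


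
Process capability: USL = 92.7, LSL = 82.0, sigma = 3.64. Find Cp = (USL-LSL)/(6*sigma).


Cp = (USL - LSL) / (6 * sigma)
= (92.7 - 82.0) / (6 * 3.64)
= 10.7000 / 21.8400
= 0.4899

0.4899


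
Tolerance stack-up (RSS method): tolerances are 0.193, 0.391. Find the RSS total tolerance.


RSS = sqrt(0.193^2 + 0.391^2)
= sqrt(0.19013)
= 0.4360

0.4360


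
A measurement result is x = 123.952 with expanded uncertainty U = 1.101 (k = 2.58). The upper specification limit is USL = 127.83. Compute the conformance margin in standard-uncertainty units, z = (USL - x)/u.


u = U / k = 1.101 / 2.58 = 0.42674419
margin = |USL - x| = |127.83 - 123.952| = 3.878
z = margin / u = 3.878 / 0.42674419
z = 9.0874

9.0874


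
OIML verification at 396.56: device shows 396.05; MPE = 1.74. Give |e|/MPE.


e = indication - reference = 396.05 - 396.56 = -0.5100
|e| = 0.5100
ratio = |e| / MPE = 0.5100 / 1.74
ratio = 0.2931

0.2931


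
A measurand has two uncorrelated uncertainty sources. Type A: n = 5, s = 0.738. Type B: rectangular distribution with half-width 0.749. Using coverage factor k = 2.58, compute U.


u_A = s / sqrt(n) = 0.738 / sqrt(5) = 0.33004363
u_B = half_width / sqrt(3) = 0.749 / sqrt(3) = 0.43243535
uc = sqrt(u_A^2 + u_B^2) = sqrt(0.33004363^2 + 0.43243535^2) = 0.54399369
U = k * uc = 2.58 * 0.54399369
U = 1.4035

1.4035


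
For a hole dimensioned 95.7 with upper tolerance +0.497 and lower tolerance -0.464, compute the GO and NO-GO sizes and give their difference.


GO = nominal - lower_tol (smallest hole = maximum material condition)
GO = 95.7 - 0.464 = 95.236
NO-GO = nominal + upper_tol (largest hole = least material condition)
NO-GO = 95.7 + 0.497 = 96.197
spread = NO-GO - GO = 96.197 - 95.236 = 0.9610

0.9610


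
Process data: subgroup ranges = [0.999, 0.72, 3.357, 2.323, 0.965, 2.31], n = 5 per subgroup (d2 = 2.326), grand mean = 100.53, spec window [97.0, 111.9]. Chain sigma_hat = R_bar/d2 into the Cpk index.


R_bar = (0.999 + 0.72 + 3.357 + 2.323 + 0.965 + 2.31) / 6 = 1.779
sigma = R_bar / d2 = 1.779 / 2.326 = 0.76483233
Cp = (USL - LSL)/(6*sigma) = (111.9 - 97.0)/(6*0.76483233) = 3.2469
Cpu = (111.9 - 100.53)/(3*0.76483233) = 4.9553
Cpl = (100.53 - 97.0)/(3*0.76483233) = 1.5385
Cpk = min(Cpu, Cpl) = 1.5385

1.5385


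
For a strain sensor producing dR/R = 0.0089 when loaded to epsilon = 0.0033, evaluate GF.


GF = (dR/R) / epsilon
= 0.0089 / 0.0033
= 2.6970

2.6970


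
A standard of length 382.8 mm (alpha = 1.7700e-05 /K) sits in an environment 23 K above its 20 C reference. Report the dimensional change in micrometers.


dL = L * alpha * dT
= 382.8 * 1.7700e-05 * 23
= 0.1558379 mm
dL_um = 0.1558379 * 1000 = 155.8379 um

155.8379


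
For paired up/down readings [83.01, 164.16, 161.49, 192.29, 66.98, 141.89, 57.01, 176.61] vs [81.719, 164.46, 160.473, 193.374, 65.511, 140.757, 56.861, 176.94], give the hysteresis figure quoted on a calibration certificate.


|83.01 - 81.719| = 1.2910
|164.16 - 164.46| = 0.3000
|161.49 - 160.473| = 1.0170
|192.29 - 193.374| = 1.0840
|66.98 - 65.511| = 1.4690
|141.89 - 140.757| = 1.1330
|57.01 - 56.861| = 0.1490
|176.61 - 176.94| = 0.3300
hysteresis = max(diffs) = 1.4690

1.4690


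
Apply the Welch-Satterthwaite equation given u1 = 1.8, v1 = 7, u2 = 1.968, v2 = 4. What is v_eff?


uc = sqrt(u1^2 + u2^2) = sqrt(1.8^2 + 1.968^2) = 2.6670253
v_eff = uc^4 / (u1^4/v1 + u2^4/v2)
= 2.6670253^4 / (1.8^4/7 + 1.968^4/4)
= 50.59511 / 5.2497359
v_eff = 9.6376

9.6376


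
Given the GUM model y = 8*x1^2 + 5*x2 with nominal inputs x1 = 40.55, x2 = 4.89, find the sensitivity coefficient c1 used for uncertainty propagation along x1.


y = 8*x1^2 + 5*x2
dy/dx1 = 2*8*x1
Evaluate at x1 = 40.55: c1 = 16 * 40.55
c1 = 648.8000

648.8000


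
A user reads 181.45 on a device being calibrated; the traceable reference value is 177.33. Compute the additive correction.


Correction = standard - reading
= 177.33 - 181.45
= -4.1200

-4.1200


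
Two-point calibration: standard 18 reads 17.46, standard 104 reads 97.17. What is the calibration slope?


slope = (y2 - y1) / (x2 - x1)
= (97.17 - 17.46) / (104 - 18)
= 79.7100 / 86
= 0.9269

0.9269


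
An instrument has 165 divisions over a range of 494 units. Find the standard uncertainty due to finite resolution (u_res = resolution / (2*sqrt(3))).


resolution = range / divisions
resolution = 494 / 165 = 2.9939394
u_res = resolution / (2*sqrt(3))
u_res = 2.9939394 / 3.4641016
u_res = 0.8643

0.8643


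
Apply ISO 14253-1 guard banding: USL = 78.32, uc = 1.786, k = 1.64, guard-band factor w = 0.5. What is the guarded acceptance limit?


U = k * uc = 1.64 * 1.786 = 2.92904
guard band g = w * U = 0.5 * 2.92904 = 1.46452
AL = USL - g = 78.32 - 1.46452
AL = 76.8555

76.8555


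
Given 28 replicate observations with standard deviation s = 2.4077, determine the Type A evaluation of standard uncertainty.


u_A = s / sqrt(n)
u_A = 2.4077 / sqrt(28)
u_A = 2.4077 / 5.2915026
u_A = 0.4550

0.4550


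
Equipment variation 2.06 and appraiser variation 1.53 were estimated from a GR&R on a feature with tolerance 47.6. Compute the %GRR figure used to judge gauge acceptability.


GRR = sqrt(EV^2 + AV^2) = sqrt(2.06^2 + 1.53^2) = 2.5660281
%GRR = GRR / tol * 100 = 2.5660281 / 47.6 * 100
%GRR = 5.3908

5.3908


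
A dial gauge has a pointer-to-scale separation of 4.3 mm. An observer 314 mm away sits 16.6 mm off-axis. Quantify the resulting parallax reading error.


error = h * offset / d
= 4.3 * 16.6 / 314
= 0.2273

0.2273


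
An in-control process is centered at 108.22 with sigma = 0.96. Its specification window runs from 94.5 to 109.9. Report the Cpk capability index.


Cpu = (USL - mean) / (3*sigma) = (109.9 - 108.22) / (3*0.96) = 0.5833
Cpl = (mean - LSL) / (3*sigma) = (108.22 - 94.5) / (3*0.96) = 4.7639
Cpk = min(Cpu, Cpl) = 0.5833

0.5833


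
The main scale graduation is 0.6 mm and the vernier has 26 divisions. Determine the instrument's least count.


LC = MSD / n_div
= 0.6 / 26
= 0.0231

0.0231


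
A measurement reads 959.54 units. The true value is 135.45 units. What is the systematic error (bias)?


Systematic error = measured - true
= 959.54 - 135.45
= 824.0900

824.0900


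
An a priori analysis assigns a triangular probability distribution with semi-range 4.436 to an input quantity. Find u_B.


u_B = half_width / sqrt(6)
u_B = 4.436 / 2.4494897
u_B = 1.8110

1.8110


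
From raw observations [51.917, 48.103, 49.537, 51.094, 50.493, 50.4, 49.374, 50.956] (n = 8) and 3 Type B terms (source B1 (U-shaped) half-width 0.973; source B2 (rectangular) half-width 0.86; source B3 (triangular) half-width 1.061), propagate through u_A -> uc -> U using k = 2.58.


mean = (51.917 + 48.103 + 49.537 + 51.094 + 50.493 + 50.4 + 49.374 + 50.956) / 8 = 50.23425
s = sqrt(sum((x - mean)^2)/(n-1)) = 1.1925111
u_A = s / sqrt(n) = 1.1925111 / sqrt(8) = 0.42161634
u_B1 = 0.973 / sqrt(2) = 0.6880149
u_B2 = 0.86 / sqrt(3) = 0.49652123
u_B3 = 1.061 / sqrt(6) = 0.43315144
uc = sqrt(0.42161634^2 + 0.6880149^2 + 0.49652123^2 + 0.43315144^2) = 1.0417669
U = k * uc = 2.58 * 1.0417669
U = 2.6878

2.6878


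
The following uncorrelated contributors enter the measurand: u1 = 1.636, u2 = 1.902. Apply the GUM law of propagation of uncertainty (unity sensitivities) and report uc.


uc = sqrt(1.636^2 + 1.902^2)
uc = sqrt(6.2941)
uc = 2.5088

2.5088


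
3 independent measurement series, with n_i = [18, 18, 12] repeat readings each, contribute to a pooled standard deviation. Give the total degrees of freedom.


nu = sum_i (n_i - 1)
nu = ((18 - 1) + (18 - 1) + (12 - 1))
nu = 17 + 17 + 11
nu = 45

45


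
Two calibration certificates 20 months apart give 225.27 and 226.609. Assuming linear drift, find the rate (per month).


rate = (v2 - v1) / months
= (226.609 - 225.27) / 20
= 1.3390 / 20
= 0.0669

0.0669


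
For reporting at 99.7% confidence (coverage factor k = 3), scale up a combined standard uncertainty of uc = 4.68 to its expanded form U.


U = k * uc
U = 3 * 4.68
U = 14.0400

14.0400


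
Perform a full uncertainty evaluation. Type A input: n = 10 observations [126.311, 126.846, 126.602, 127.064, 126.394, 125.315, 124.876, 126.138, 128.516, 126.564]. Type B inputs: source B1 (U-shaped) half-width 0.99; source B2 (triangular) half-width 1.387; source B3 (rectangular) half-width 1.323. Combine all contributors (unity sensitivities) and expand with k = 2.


mean = (126.311 + 126.846 + 126.602 + 127.064 + 126.394 + 125.315 + 124.876 + 126.138 + 128.516 + 126.564) / 10 = 126.4626
s = sqrt(sum((x - mean)^2)/(n-1)) = 0.98444471
u_A = s / sqrt(n) = 0.98444471 / sqrt(10) = 0.31130875
u_B1 = 0.99 / sqrt(2) = 0.70003571
u_B2 = 1.387 / sqrt(6) = 0.56624038
u_B3 = 1.323 / sqrt(3) = 0.76383441
uc = sqrt(0.31130875^2 + 0.70003571^2 + 0.56624038^2 + 0.76383441^2) = 1.2210792
U = k * uc = 2 * 1.2210792
U = 2.4422

2.4422


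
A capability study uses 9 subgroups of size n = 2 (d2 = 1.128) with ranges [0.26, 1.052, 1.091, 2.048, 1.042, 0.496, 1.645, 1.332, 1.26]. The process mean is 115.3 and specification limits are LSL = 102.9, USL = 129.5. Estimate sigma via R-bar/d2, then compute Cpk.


R_bar = (0.26 + 1.052 + 1.091 + 2.048 + 1.042 + 0.496 + 1.645 + 1.332 + 1.26) / 9 = 1.1362222
sigma = R_bar / d2 = 1.1362222 / 1.128 = 1.0072892
Cp = (USL - LSL)/(6*sigma) = (129.5 - 102.9)/(6*1.0072892) = 4.4013
Cpu = (129.5 - 115.3)/(3*1.0072892) = 4.6991
Cpl = (115.3 - 102.9)/(3*1.0072892) = 4.1034
Cpk = min(Cpu, Cpl) = 4.1034

4.1034


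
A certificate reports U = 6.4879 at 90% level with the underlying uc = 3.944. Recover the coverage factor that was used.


k = U / uc
k = 6.4879 / 3.944
k = 1.645

1.645


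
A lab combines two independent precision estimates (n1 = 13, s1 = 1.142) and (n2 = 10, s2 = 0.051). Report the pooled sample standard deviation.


s_p = sqrt(((n1-1)*s1^2 + (n2-1)*s2^2) / (n1+n2-2))
numerator = (13-1)*1.142^2 + (10-1)*0.051^2 = 15.649968 + 0.023409 = 15.673377
denominator = 13 + 10 - 2 = 21
s_p^2 = 15.673377 / 21 = 0.74635129
s_p = sqrt(0.74635129) = 0.8639

0.8639


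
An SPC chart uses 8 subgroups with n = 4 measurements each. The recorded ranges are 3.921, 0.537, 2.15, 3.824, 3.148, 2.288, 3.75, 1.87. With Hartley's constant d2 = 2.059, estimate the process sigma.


R_bar = (3.921 + 0.537 + 2.15 + 3.824 + 3.148 + 2.288 + 3.75 + 1.87) / 8
R_bar = 21.488 / 8 = 2.686
sigma_hat = R_bar / d2 = 2.686 / 2.059 = 1.3045

1.3045


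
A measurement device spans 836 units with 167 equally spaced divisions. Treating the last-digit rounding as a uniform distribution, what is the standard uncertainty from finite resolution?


resolution = range / divisions
resolution = 836 / 167 = 5.005988
u_res = resolution / (2*sqrt(3))
u_res = 5.005988 / 3.4641016
u_res = 1.4451

1.4451


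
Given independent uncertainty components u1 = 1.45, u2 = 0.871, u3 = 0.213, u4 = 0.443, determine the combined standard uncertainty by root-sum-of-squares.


uc = sqrt(1.45^2 + 0.871^2 + 0.213^2 + 0.443^2)
uc = sqrt(3.102759)
uc = 1.7615

1.7615


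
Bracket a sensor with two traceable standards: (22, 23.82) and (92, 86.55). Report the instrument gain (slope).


slope = (y2 - y1) / (x2 - x1)
= (86.55 - 23.82) / (92 - 22)
= 62.7300 / 70
= 0.8961

0.8961


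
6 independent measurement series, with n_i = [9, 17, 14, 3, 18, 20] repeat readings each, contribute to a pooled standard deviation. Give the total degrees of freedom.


nu = sum_i (n_i - 1)
nu = ((9 - 1) + (17 - 1) + (14 - 1) + (3 - 1) + (18 - 1) + (20 - 1))
nu = 8 + 16 + 13 + 2 + 17 + 19
nu = 75

75


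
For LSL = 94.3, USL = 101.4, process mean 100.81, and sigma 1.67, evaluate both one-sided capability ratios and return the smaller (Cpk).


Cpu = (USL - mean) / (3*sigma) = (101.4 - 100.81) / (3*1.67) = 0.1178
Cpl = (mean - LSL) / (3*sigma) = (100.81 - 94.3) / (3*1.67) = 1.2994
Cpk = min(Cpu, Cpl) = 0.1178

0.1178


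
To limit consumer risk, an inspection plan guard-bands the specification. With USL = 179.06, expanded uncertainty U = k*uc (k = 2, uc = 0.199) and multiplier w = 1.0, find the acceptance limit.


U = k * uc = 2 * 0.199 = 0.398
guard band g = w * U = 1.0 * 0.398 = 0.398
AL = USL - g = 179.06 - 0.398
AL = 178.6620

178.6620


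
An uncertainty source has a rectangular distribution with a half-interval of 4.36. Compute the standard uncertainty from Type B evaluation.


u_B = half_width / sqrt(3)
u_B = 4.36 / 1.7320508
u_B = 2.5172

2.5172


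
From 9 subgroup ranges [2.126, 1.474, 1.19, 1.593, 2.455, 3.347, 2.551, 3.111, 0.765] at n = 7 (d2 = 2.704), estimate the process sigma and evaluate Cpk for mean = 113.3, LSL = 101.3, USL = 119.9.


R_bar = (2.126 + 1.474 + 1.19 + 1.593 + 2.455 + 3.347 + 2.551 + 3.111 + 0.765) / 9 = 2.068
sigma = R_bar / d2 = 2.068 / 2.704 = 0.7647929
Cp = (USL - LSL)/(6*sigma) = (119.9 - 101.3)/(6*0.7647929) = 4.0534
Cpu = (119.9 - 113.3)/(3*0.7647929) = 2.8766
Cpl = (113.3 - 101.3)/(3*0.7647929) = 5.2302
Cpk = min(Cpu, Cpl) = 2.8766

2.8766


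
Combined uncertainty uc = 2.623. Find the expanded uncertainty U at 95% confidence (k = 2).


U = k * uc
U = 2 * 2.623
U = 5.2460

5.2460


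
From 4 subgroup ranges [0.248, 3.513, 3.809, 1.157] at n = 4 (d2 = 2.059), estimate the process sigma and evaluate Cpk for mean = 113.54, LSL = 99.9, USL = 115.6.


R_bar = (0.248 + 3.513 + 3.809 + 1.157) / 4 = 2.18175
sigma = R_bar / d2 = 2.18175 / 2.059 = 1.0596163
Cp = (USL - LSL)/(6*sigma) = (115.6 - 99.9)/(6*1.0596163) = 2.4694
Cpu = (115.6 - 113.54)/(3*1.0596163) = 0.6480
Cpl = (113.54 - 99.9)/(3*1.0596163) = 4.2909
Cpk = min(Cpu, Cpl) = 0.6480

0.6480


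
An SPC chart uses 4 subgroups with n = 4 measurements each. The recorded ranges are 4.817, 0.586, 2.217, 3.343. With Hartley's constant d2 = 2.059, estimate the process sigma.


R_bar = (4.817 + 0.586 + 2.217 + 3.343) / 4
R_bar = 10.963 / 4 = 2.74075
sigma_hat = R_bar / d2 = 2.74075 / 2.059 = 1.3311

1.3311


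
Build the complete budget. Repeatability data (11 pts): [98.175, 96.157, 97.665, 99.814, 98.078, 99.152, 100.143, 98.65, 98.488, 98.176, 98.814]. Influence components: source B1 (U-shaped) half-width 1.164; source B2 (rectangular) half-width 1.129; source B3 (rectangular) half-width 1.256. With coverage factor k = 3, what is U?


mean = (98.175 + 96.157 + 97.665 + 99.814 + 98.078 + 99.152 + 100.143 + 98.65 + 98.488 + 98.176 + 98.814) / 11 = 98.48290909
s = sqrt(sum((x - mean)^2)/(n-1)) = 1.0744643
u_A = s / sqrt(n) = 1.0744643 / sqrt(11) = 0.32396318
u_B1 = 1.164 / sqrt(2) = 0.82307229
u_B2 = 1.129 / sqrt(3) = 0.65182845
u_B3 = 1.256 / sqrt(3) = 0.72515194
uc = sqrt(0.32396318^2 + 0.82307229^2 + 0.65182845^2 + 0.72515194^2) = 1.3164824
U = k * uc = 3 * 1.3164824
U = 3.9494

3.9494


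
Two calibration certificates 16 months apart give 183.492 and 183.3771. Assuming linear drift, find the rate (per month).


rate = (v2 - v1) / months
= (183.3771 - 183.492) / 16
= -0.1149 / 16
= -0.0072

-0.0072


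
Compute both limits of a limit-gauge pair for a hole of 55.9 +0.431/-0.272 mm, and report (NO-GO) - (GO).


GO = nominal - lower_tol (smallest hole = maximum material condition)
GO = 55.9 - 0.272 = 55.628
NO-GO = nominal + upper_tol (largest hole = least material condition)
NO-GO = 55.9 + 0.431 = 56.331
spread = NO-GO - GO = 56.331 - 55.628 = 0.7030

0.7030


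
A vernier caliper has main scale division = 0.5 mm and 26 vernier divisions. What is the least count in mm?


LC = MSD / n_div
= 0.5 / 26
= 0.0192

0.0192


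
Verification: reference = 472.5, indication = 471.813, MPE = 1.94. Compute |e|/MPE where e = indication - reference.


e = indication - reference = 471.813 - 472.5 = -0.6870
|e| = 0.6870
ratio = |e| / MPE = 0.6870 / 1.94
ratio = 0.3541

0.3541


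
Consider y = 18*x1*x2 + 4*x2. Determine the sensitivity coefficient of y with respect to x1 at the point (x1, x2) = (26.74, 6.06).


y = 18*x1*x2 + 4*x2
dy/dx1 = 18*x2
Evaluate at x2 = 6.06: c1 = 18 * 6.06
c1 = 109.0800

109.0800


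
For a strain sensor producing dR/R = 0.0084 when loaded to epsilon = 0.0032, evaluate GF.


GF = (dR/R) / epsilon
= 0.0084 / 0.0032
= 2.6250

2.6250


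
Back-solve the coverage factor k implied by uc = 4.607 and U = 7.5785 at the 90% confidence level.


k = U / uc
k = 7.5785 / 4.607
k = 1.645

1.645


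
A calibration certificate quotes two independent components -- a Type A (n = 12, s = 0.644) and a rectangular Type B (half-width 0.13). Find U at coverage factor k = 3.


u_A = s / sqrt(n) = 0.644 / sqrt(12) = 0.18590679
u_B = half_width / sqrt(3) = 0.13 / sqrt(3) = 0.075055535
uc = sqrt(u_A^2 + u_B^2) = sqrt(0.18590679^2 + 0.075055535^2) = 0.20048608
U = k * uc = 3 * 0.20048608
U = 0.6015

0.6015


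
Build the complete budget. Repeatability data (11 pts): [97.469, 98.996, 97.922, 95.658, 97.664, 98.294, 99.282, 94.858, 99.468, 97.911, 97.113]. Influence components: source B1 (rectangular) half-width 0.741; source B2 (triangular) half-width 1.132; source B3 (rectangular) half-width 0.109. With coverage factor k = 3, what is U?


mean = (97.469 + 98.996 + 97.922 + 95.658 + 97.664 + 98.294 + 99.282 + 94.858 + 99.468 + 97.911 + 97.113) / 11 = 97.69409091
s = sqrt(sum((x - mean)^2)/(n-1)) = 1.4282988
u_A = s / sqrt(n) = 1.4282988 / sqrt(11) = 0.43064829
u_B1 = 0.741 / sqrt(3) = 0.42781655
u_B2 = 1.132 / sqrt(6) = 0.46213706
u_B3 = 0.109 / sqrt(3) = 0.062931179
uc = sqrt(0.43064829^2 + 0.42781655^2 + 0.46213706^2 + 0.062931179^2) = 0.76551678
U = k * uc = 3 * 0.76551678
U = 2.2966

2.2966


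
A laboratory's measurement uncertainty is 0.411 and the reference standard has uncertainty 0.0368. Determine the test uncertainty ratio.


TUR = u_lab / u_ref
= 0.411 / 0.0368
= 11.1685

11.1685


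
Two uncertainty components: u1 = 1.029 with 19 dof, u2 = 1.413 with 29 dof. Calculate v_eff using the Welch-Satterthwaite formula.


uc = sqrt(u1^2 + u2^2) = sqrt(1.029^2 + 1.413^2) = 1.7479731
v_eff = uc^4 / (u1^4/v1 + u2^4/v2)
= 1.7479731^4 / (1.029^4/19 + 1.413^4/29)
= 9.33553 / 0.19646579
v_eff = 47.5173

47.5173


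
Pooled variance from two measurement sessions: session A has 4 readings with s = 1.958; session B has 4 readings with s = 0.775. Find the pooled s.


s_p = sqrt(((n1-1)*s1^2 + (n2-1)*s2^2) / (n1+n2-2))
numerator = (4-1)*1.958^2 + (4-1)*0.775^2 = 11.501292 + 1.801875 = 13.303167
denominator = 4 + 4 - 2 = 6
s_p^2 = 13.303167 / 6 = 2.2171945
s_p = sqrt(2.2171945) = 1.4890

1.4890


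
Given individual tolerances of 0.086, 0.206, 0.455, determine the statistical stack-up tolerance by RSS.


RSS = sqrt(0.086^2 + 0.206^2 + 0.455^2)
= sqrt(0.256857)
= 0.5068

0.5068


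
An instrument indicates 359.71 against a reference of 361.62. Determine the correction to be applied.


Correction = standard - reading
= 361.62 - 359.71
= 1.9100

1.9100


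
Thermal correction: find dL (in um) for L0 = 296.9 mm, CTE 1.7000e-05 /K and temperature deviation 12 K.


dL = L * alpha * dT
= 296.9 * 1.7000e-05 * 12
= 0.0605676 mm
dL_um = 0.0605676 * 1000 = 60.5676 um

60.5676


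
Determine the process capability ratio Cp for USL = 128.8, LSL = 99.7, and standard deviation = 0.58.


Cp = (USL - LSL) / (6 * sigma)
= (128.8 - 99.7) / (6 * 0.58)
= 29.1000 / 3.4800
= 8.3621

8.3621


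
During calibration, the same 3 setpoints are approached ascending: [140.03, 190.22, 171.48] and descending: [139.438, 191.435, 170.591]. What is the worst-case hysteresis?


|140.03 - 139.438| = 0.5920
|190.22 - 191.435| = 1.2150
|171.48 - 170.591| = 0.8890
hysteresis = max(diffs) = 1.2150

1.2150


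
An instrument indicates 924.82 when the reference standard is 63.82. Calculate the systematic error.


Systematic error = measured - true
= 924.82 - 63.82
= 861.0000

861.0000


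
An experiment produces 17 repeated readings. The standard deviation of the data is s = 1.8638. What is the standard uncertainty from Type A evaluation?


u_A = s / sqrt(n)
u_A = 1.8638 / sqrt(17)
u_A = 1.8638 / 4.1231056
u_A = 0.4520

0.4520


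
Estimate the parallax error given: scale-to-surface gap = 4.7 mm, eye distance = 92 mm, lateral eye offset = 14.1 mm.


error = h * offset / d
= 4.7 * 14.1 / 92
= 0.7203

0.7203


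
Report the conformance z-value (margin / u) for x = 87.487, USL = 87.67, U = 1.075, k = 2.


u = U / k = 1.075 / 2 = 0.5375
margin = |USL - x| = |87.67 - 87.487| = 0.183
z = margin / u = 0.183 / 0.5375
z = 0.3405

0.3405


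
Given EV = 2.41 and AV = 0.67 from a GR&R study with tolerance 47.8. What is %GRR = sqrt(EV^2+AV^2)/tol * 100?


GRR = sqrt(EV^2 + AV^2) = sqrt(2.41^2 + 0.67^2) = 2.5013996
%GRR = GRR / tol * 100 = 2.5013996 / 47.8 * 100
%GRR = 5.2331

5.2331


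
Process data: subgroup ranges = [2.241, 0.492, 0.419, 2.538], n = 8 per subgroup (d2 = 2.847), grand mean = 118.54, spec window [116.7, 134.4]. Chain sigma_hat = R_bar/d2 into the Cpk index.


R_bar = (2.241 + 0.492 + 0.419 + 2.538) / 4 = 1.4225
sigma = R_bar / d2 = 1.4225 / 2.847 = 0.49964875
Cp = (USL - LSL)/(6*sigma) = (134.4 - 116.7)/(6*0.49964875) = 5.9041
Cpu = (134.4 - 118.54)/(3*0.49964875) = 10.5808
Cpl = (118.54 - 116.7)/(3*0.49964875) = 1.2275
Cpk = min(Cpu, Cpl) = 1.2275

1.2275


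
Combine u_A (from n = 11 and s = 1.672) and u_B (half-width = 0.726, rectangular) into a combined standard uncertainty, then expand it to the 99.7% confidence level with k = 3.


u_A = s / sqrt(n) = 1.672 / sqrt(11) = 0.50412697
u_B = half_width / sqrt(3) = 0.726 / sqrt(3) = 0.4191563
uc = sqrt(u_A^2 + u_B^2) = sqrt(0.50412697^2 + 0.4191563^2) = 0.6556188
U = k * uc = 3 * 0.6556188
U = 1.9669

1.9669


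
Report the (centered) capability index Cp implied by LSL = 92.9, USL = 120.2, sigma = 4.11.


Cp = (USL - LSL) / (6 * sigma)
= (120.2 - 92.9) / (6 * 4.11)
= 27.3000 / 24.6600
= 1.1071

1.1071


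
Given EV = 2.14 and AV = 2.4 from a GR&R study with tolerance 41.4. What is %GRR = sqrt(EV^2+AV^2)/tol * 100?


GRR = sqrt(EV^2 + AV^2) = sqrt(2.14^2 + 2.4^2) = 3.2155248
%GRR = GRR / tol * 100 = 3.2155248 / 41.4 * 100
%GRR = 7.7670

7.7670


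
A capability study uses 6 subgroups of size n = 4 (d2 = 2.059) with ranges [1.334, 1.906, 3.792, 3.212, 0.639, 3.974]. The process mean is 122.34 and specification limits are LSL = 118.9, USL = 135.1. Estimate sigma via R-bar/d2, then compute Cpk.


R_bar = (1.334 + 1.906 + 3.792 + 3.212 + 0.639 + 3.974) / 6 = 2.4761667
sigma = R_bar / d2 = 2.4761667 / 2.059 = 1.2026065
Cp = (USL - LSL)/(6*sigma) = (135.1 - 118.9)/(6*1.2026065) = 2.2451
Cpu = (135.1 - 122.34)/(3*1.2026065) = 3.5368
Cpl = (122.34 - 118.9)/(3*1.2026065) = 0.9535
Cpk = min(Cpu, Cpl) = 0.9535

0.9535


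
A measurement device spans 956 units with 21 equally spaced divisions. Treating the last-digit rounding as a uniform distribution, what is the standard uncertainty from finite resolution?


resolution = range / divisions
resolution = 956 / 21 = 45.52381
u_res = resolution / (2*sqrt(3))
u_res = 45.52381 / 3.4641016
u_res = 13.1416

13.1416


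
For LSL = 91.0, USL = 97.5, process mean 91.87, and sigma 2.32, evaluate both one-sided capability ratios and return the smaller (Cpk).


Cpu = (USL - mean) / (3*sigma) = (97.5 - 91.87) / (3*2.32) = 0.8089
Cpl = (mean - LSL) / (3*sigma) = (91.87 - 91.0) / (3*2.32) = 0.1250
Cpk = min(Cpu, Cpl) = 0.1250

0.1250


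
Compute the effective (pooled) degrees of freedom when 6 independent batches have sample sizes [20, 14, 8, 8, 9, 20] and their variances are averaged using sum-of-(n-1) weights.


nu = sum_i (n_i - 1)
nu = ((20 - 1) + (14 - 1) + (8 - 1) + (8 - 1) + (9 - 1) + (20 - 1))
nu = 19 + 13 + 7 + 7 + 8 + 19
nu = 73

73


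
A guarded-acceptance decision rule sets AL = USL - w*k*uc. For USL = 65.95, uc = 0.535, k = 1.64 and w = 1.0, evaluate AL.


U = k * uc = 1.64 * 0.535 = 0.8774
guard band g = w * U = 1.0 * 0.8774 = 0.8774
AL = USL - g = 65.95 - 0.8774
AL = 65.0726

65.0726


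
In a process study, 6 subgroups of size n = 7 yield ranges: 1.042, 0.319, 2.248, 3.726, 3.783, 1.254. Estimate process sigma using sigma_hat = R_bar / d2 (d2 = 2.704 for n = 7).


R_bar = (1.042 + 0.319 + 2.248 + 3.726 + 3.783 + 1.254) / 6
R_bar = 12.372 / 6 = 2.062
sigma_hat = R_bar / d2 = 2.062 / 2.704 = 0.7626

0.7626


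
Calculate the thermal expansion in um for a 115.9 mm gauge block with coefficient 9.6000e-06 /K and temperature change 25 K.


dL = L * alpha * dT
= 115.9 * 9.6000e-06 * 25
= 0.0278160 mm
dL_um = 0.0278160 * 1000 = 27.8160 um

27.8160


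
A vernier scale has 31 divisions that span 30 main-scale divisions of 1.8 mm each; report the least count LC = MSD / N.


LC = MSD / n_div
= 1.8 / 31
= 0.0581

0.0581


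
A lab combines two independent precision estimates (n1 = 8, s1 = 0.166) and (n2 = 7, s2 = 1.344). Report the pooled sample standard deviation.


s_p = sqrt(((n1-1)*s1^2 + (n2-1)*s2^2) / (n1+n2-2))
numerator = (8-1)*0.166^2 + (7-1)*1.344^2 = 0.192892 + 10.838016 = 11.030908
denominator = 8 + 7 - 2 = 13
s_p^2 = 11.030908 / 13 = 0.84853138
s_p = sqrt(0.84853138) = 0.9212

0.9212


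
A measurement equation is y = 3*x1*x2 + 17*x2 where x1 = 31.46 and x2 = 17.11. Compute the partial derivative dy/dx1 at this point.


y = 3*x1*x2 + 17*x2
dy/dx1 = 3*x2
Evaluate at x2 = 17.11: c1 = 3 * 17.11
c1 = 51.3300

51.3300


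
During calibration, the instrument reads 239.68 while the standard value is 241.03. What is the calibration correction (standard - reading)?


Correction = standard - reading
= 241.03 - 239.68
= 1.3500

1.3500


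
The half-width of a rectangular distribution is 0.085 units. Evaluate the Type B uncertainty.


u_B = half_width / sqrt(3)
u_B = 0.085 / 1.7320508
u_B = 0.0491

0.0491


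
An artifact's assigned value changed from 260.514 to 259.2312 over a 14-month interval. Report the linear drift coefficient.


rate = (v2 - v1) / months
= (259.2312 - 260.514) / 14
= -1.2828 / 14
= -0.0916

-0.0916


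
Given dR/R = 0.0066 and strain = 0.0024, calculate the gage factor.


GF = (dR/R) / epsilon
= 0.0066 / 0.0024
= 2.7500

2.7500


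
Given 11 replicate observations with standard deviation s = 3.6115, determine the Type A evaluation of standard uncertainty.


u_A = s / sqrt(n)
u_A = 3.6115 / sqrt(11)
u_A = 3.6115 / 3.3166248
u_A = 1.0889

1.0889


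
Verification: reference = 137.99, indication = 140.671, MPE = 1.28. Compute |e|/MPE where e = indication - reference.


e = indication - reference = 140.671 - 137.99 = 2.6810
|e| = 2.6810
ratio = |e| / MPE = 2.6810 / 1.28
ratio = 2.0945

2.0945


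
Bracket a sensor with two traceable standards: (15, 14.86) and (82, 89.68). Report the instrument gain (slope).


slope = (y2 - y1) / (x2 - x1)
= (89.68 - 14.86) / (82 - 15)
= 74.8200 / 67
= 1.1167

1.1167


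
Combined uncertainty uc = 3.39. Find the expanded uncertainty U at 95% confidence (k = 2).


U = k * uc
U = 2 * 3.39
U = 6.7800

6.7800


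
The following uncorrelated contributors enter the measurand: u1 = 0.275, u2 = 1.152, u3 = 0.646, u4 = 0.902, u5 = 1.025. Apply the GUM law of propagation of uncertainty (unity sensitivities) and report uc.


uc = sqrt(0.275^2 + 1.152^2 + 0.646^2 + 0.902^2 + 1.025^2)
uc = sqrt(3.684274)
uc = 1.9194

1.9194


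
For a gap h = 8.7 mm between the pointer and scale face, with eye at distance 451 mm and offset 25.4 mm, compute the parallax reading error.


error = h * offset / d
= 8.7 * 25.4 / 451
= 0.4900

0.4900


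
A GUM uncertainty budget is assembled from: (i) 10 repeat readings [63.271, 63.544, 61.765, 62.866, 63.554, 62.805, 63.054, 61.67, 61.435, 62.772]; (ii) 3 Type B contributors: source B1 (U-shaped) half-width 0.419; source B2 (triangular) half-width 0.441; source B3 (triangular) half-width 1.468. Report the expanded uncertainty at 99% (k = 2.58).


mean = (63.271 + 63.544 + 61.765 + 62.866 + 63.554 + 62.805 + 63.054 + 61.67 + 61.435 + 62.772) / 10 = 62.6736
s = sqrt(sum((x - mean)^2)/(n-1)) = 0.77925566
u_A = s / sqrt(n) = 0.77925566 / sqrt(10) = 0.24642228
u_B1 = 0.419 / sqrt(2) = 0.29627774
u_B2 = 0.441 / sqrt(6) = 0.1800375
u_B3 = 1.468 / sqrt(6) = 0.59930849
uc = sqrt(0.24642228^2 + 0.29627774^2 + 0.1800375^2 + 0.59930849^2) = 0.73490721
U = k * uc = 2.58 * 0.73490721
U = 1.8961

1.8961


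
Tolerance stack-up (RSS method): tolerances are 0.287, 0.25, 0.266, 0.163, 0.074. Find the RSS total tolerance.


RSS = sqrt(0.287^2 + 0.25^2 + 0.266^2 + 0.163^2 + 0.074^2)
= sqrt(0.24767)
= 0.4977

0.4977


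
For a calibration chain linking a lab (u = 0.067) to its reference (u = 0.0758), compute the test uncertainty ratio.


TUR = u_lab / u_ref
= 0.067 / 0.0758
= 0.8839

0.8839


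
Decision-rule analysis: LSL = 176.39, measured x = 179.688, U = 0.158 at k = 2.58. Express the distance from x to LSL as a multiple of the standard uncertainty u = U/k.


u = U / k = 0.158 / 2.58 = 0.06124031
margin = |LSL - x| = |176.39 - 179.688| = 3.298
z = margin / u = 3.298 / 0.06124031
z = 53.8534

53.8534


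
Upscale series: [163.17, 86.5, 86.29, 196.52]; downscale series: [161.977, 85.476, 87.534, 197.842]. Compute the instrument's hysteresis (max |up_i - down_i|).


|163.17 - 161.977| = 1.1930
|86.5 - 85.476| = 1.0240
|86.29 - 87.534| = 1.2440
|196.52 - 197.842| = 1.3220
hysteresis = max(diffs) = 1.3220

1.3220
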